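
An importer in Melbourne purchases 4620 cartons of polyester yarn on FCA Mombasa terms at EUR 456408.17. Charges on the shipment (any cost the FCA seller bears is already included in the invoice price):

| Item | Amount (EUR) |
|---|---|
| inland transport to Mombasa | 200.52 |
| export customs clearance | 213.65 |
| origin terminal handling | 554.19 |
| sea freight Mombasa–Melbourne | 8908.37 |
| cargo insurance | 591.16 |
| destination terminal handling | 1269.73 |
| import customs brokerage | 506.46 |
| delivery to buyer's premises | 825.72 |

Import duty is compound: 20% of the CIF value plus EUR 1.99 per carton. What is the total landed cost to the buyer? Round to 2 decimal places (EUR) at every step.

Total landed cost: EUR 571549.98

FCA: the seller delivers export-cleared goods to the carrier; the buyer bears costs from that point.
Already in the invoice (seller's account under FCA): inland to port, export clearance — exclude.
CIF value = FCA price + origin terminal + freight + insurance = 456408.17 + 554.19 + 8908.37 + 591.16 = 466461.89
Ad valorem component: 466461.89 × 20% = 93292.38
Specific component: 4620 × 1.99 = 9193.80
Import duty = 93292.38 + 9193.80 = 102486.18
Buyer bears: origin terminal 554.19 + freight 8908.37 + insurance 591.16 + destination terminal 1269.73 + brokerage 506.46 + delivery 825.72 + duty 102486.18 = 115141.81
Landed cost = invoice 456408.17 + 115141.81 = 571549.98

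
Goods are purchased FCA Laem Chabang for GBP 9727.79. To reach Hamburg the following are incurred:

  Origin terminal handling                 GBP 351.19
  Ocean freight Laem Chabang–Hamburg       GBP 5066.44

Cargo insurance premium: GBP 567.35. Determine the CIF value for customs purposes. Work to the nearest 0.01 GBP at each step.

CIF value: GBP 15712.77

CIF = FCA price + pre-shipment costs + freight + insurance
CIF = 9727.79 + 351.19 + 5066.44 + 567.35 = 15712.77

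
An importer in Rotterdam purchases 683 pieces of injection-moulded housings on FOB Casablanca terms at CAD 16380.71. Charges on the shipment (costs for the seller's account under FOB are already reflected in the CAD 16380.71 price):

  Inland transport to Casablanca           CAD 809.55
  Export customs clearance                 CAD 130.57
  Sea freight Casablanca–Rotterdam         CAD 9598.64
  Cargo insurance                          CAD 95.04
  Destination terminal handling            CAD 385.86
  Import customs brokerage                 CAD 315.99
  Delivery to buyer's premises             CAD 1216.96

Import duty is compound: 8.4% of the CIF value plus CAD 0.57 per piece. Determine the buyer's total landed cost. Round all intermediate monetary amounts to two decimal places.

Total landed cost: CAD 30572.76

FOB: the seller bears costs until goods are on board at the origin port; the buyer bears freight, insurance and all costs thereafter.
Already in the invoice (seller's account under FOB): inland to port, export clearance — exclude.
CIF value = FOB price + freight + insurance = 16380.71 + 9598.64 + 95.04 = 26074.39
Ad valorem component: 26074.39 × 8.4% = 2190.25
Specific component: 683 × 0.57 = 389.31
Import duty = 2190.25 + 389.31 = 2579.56
Buyer bears: freight 9598.64 + insurance 95.04 + destination terminal 385.86 + brokerage 315.99 + delivery 1216.96 + duty 2579.56 = 14192.05
Landed cost = invoice 16380.71 + 14192.05 = 30572.76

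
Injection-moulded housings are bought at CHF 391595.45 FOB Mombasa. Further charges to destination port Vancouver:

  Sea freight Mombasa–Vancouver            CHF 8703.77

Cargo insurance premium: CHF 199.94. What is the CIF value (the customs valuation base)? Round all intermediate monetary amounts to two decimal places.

CIF value: CHF 400499.16

CIF = FOB price + freight + insurance
CIF = 391595.45 + 8703.77 + 199.94 = 400499.16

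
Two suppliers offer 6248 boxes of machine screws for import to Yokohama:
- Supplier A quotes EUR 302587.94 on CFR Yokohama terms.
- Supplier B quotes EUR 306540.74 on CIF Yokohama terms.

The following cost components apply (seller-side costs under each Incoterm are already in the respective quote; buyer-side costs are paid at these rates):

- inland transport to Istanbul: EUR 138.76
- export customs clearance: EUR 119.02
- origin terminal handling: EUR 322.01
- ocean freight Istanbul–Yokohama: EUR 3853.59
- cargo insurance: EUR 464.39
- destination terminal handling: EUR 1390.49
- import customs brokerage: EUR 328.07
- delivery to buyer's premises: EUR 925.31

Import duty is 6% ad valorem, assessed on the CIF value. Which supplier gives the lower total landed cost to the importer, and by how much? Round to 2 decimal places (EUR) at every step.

Supplier A (CFR):
CIF value = CFR price + insurance = 302587.94 + 464.39 = 303052.33
Import duty = 303052.33 × 6% = 18183.14
Buyer bears (A): 464.39 + 1390.49 + 328.07 + 925.31 = 3108.26
Landed cost (A) = invoice 302587.94 + 3108.26 + duty 18183.14 = 323879.34
Supplier B (CIF):
The CIF price already equals the CIF value: 306540.74
Import duty = 306540.74 × 6% = 18392.44
Buyer bears (B): 1390.49 + 328.07 + 925.31 = 2643.87
Landed cost (B) = invoice 306540.74 + 2643.87 + duty 18392.44 = 327577.05
Difference = |323879.34 − 327577.05| = 3697.71

Supplier A is cheaper by EUR 3697.71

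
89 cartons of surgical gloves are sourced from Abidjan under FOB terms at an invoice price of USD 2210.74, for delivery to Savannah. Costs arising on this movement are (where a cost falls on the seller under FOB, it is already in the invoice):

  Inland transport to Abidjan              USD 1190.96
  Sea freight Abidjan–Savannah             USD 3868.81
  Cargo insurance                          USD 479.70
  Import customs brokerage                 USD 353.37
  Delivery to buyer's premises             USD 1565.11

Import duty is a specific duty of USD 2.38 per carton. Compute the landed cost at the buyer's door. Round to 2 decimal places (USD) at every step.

FOB: the seller bears costs until goods are on board at the origin port; the buyer bears freight, insurance and all costs thereafter.
Already in the invoice (seller's account under FOB): inland to port — exclude.
CIF value = FOB price + freight + insurance = 2210.74 + 3868.81 + 479.70 = 6559.25
Import duty = 89 × 2.38 = 211.82
Buyer bears: freight 3868.81 + insurance 479.70 + brokerage 353.37 + delivery 1565.11 + duty 211.82 = 6478.81
Landed cost = invoice 2210.74 + 6478.81 = 8689.55

Total landed cost: USD 8689.55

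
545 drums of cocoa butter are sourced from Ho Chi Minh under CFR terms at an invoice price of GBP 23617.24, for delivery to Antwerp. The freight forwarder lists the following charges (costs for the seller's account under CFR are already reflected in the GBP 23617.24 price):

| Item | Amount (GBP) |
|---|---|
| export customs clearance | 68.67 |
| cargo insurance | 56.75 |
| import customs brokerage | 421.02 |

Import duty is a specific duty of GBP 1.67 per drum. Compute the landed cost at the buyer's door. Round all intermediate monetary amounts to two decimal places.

Total landed cost: GBP 25005.16

CFR: the seller pays costs through ocean freight to the destination port, but not insurance.
Already in the invoice (seller's account under CFR): export clearance — exclude.
CIF value = CFR price + insurance = 23617.24 + 56.75 = 23673.99
Import duty = 545 × 1.67 = 910.15
Buyer bears: insurance 56.75 + brokerage 421.02 + duty 910.15 = 1387.92
Landed cost = invoice 23617.24 + 1387.92 = 25005.16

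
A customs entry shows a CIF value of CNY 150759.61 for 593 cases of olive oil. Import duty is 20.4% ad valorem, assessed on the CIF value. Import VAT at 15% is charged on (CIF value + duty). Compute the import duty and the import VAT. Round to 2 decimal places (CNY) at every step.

Import duty = 150759.61 × 20.4% = 30754.96
VAT base = CIF + duty = 150759.61 + 30754.96 = 181514.57
Import VAT = 181514.57 × 15% = 27227.19

Import duty: CNY 30754.96; import VAT: CNY 27227.19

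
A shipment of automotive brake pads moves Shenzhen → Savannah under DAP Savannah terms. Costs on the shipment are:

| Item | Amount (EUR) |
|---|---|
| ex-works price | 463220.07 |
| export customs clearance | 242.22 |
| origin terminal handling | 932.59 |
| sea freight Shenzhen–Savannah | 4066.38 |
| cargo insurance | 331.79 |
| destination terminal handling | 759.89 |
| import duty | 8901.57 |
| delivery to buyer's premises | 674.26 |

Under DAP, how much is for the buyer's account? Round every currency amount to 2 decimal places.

Buyer's account: EUR 8901.57

DAP: the seller bears all costs to the named destination except import duty and clearance.
Seller's account: goods 463220.07 + export clearance 242.22 + origin terminal 932.59 + freight 4066.38 + insurance 331.79 + destination terminal 759.89 + delivery 674.26 = 470227.20
Buyer's account: duty 8901.57 = 8901.57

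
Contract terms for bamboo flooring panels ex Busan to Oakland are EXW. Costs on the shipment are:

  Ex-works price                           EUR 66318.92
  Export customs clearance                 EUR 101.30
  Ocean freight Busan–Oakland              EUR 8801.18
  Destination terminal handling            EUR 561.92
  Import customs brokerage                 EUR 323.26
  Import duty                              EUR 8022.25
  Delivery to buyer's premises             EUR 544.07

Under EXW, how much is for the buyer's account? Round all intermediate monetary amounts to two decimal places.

EXW: the seller makes goods available at their premises; the buyer bears all onward costs.
Seller's account: goods 66318.92 = 66318.92
Buyer's account: export clearance 101.30 + freight 8801.18 + destination terminal 561.92 + brokerage 323.26 + duty 8022.25 + delivery 544.07 = 18353.98

Buyer's account: EUR 18353.98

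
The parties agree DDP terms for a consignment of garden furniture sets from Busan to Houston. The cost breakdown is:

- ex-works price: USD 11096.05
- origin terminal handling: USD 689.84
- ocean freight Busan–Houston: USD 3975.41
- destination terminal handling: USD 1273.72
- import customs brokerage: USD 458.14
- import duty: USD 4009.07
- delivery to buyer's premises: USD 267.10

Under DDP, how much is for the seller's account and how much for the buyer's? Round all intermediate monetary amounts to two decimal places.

Seller: USD 21769.33; buyer: USD 0.00

DDP: the seller bears all costs including import duty.
Seller's account: goods 11096.05 + origin terminal 689.84 + freight 3975.41 + destination terminal 1273.72 + brokerage 458.14 + duty 4009.07 + delivery 267.10 = 21769.33
Buyer's account: 0.00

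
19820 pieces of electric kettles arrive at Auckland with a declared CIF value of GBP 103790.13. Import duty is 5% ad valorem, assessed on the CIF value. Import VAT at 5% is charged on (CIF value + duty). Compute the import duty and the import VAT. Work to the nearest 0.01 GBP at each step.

Import duty: GBP 5189.51; import VAT: GBP 5448.98

Import duty = 103790.13 × 5% = 5189.51
VAT base = CIF + duty = 103790.13 + 5189.51 = 108979.64
Import VAT = 108979.64 × 5% = 5448.98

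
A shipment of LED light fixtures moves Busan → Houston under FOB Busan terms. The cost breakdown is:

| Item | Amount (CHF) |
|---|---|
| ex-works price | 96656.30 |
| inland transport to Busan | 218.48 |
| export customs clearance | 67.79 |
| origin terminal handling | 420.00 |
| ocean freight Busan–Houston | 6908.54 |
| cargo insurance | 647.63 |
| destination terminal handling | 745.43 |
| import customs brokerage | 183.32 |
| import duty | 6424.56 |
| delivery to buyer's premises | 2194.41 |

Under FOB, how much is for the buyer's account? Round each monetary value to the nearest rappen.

Buyer's account: CHF 17103.89

FOB: the seller bears costs until goods are on board at the origin port; the buyer bears freight, insurance and all costs thereafter.
Seller's account: goods 96656.30 + inland to port 218.48 + export clearance 67.79 + origin terminal 420.00 = 97362.57
Buyer's account: freight 6908.54 + insurance 647.63 + destination terminal 745.43 + brokerage 183.32 + duty 6424.56 + delivery 2194.41 = 17103.89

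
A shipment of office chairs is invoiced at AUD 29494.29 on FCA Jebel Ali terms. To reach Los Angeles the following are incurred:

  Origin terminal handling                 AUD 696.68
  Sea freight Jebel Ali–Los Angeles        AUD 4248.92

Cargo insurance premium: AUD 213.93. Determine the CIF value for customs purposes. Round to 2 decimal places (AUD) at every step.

CIF value: AUD 34653.82

CIF = FCA price + pre-shipment costs + freight + insurance
CIF = 29494.29 + 696.68 + 4248.92 + 213.93 = 34653.82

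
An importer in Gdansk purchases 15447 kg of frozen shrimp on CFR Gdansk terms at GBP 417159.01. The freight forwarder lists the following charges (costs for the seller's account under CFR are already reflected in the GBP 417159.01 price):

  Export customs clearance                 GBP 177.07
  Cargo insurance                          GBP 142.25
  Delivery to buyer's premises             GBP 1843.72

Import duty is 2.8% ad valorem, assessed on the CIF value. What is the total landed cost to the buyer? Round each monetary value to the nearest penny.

Total landed cost: GBP 430829.42

CFR: the seller pays costs through ocean freight to the destination port, but not insurance.
Already in the invoice (seller's account under CFR): export clearance — exclude.
CIF value = CFR price + insurance = 417159.01 + 142.25 = 417301.26
Import duty = 417301.26 × 2.8% = 11684.44
Buyer bears: insurance 142.25 + delivery 1843.72 + duty 11684.44 = 13670.41
Landed cost = invoice 417159.01 + 13670.41 = 430829.42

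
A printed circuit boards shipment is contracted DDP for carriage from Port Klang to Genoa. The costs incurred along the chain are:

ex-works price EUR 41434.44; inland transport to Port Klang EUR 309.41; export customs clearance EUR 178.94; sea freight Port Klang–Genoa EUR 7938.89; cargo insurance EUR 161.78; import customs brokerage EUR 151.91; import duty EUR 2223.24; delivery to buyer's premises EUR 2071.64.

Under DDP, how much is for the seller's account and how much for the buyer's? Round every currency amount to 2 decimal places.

DDP: the seller bears all costs including import duty.
Seller's account: goods 41434.44 + inland to port 309.41 + export clearance 178.94 + freight 7938.89 + insurance 161.78 + brokerage 151.91 + duty 2223.24 + delivery 2071.64 = 54470.25
Buyer's account: 0.00

Seller: EUR 54470.25; buyer: EUR 0.00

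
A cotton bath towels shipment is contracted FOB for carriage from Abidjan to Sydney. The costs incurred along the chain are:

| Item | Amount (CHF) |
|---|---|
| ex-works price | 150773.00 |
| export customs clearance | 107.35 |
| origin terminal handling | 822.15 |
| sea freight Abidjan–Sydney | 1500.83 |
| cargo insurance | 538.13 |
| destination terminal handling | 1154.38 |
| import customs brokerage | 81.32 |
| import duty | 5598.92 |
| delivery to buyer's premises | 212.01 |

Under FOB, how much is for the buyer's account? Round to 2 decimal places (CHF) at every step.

FOB: the seller bears costs until goods are on board at the origin port; the buyer bears freight, insurance and all costs thereafter.
Seller's account: goods 150773.00 + export clearance 107.35 + origin terminal 822.15 = 151702.50
Buyer's account: freight 1500.83 + insurance 538.13 + destination terminal 1154.38 + brokerage 81.32 + duty 5598.92 + delivery 212.01 = 9085.59

Buyer's account: CHF 9085.59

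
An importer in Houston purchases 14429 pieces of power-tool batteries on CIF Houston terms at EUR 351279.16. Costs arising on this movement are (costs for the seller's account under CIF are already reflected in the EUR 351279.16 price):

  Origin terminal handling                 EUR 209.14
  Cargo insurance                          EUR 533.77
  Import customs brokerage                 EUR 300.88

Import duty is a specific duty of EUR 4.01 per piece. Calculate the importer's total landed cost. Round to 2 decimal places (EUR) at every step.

CIF: the seller pays costs through ocean freight and marine insurance to the destination port.
Already in the invoice (seller's account under CIF): origin terminal, insurance — exclude.
The CIF price already equals the CIF value: 351279.16
Import duty = 14429 × 4.01 = 57860.29
Buyer bears: brokerage 300.88 + duty 57860.29 = 58161.17
Landed cost = invoice 351279.16 + 58161.17 = 409440.33

Total landed cost: EUR 409440.33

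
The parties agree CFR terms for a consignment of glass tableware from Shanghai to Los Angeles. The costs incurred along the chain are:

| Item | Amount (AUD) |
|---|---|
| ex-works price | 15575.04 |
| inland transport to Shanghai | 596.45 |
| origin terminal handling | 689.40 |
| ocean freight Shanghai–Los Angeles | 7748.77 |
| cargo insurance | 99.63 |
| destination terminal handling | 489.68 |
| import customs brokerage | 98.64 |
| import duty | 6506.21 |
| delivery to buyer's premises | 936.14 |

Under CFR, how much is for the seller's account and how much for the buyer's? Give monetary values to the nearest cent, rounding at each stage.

CFR: the seller pays costs through ocean freight to the destination port, but not insurance.
Seller's account: goods 15575.04 + inland to port 596.45 + origin terminal 689.40 + freight 7748.77 = 24609.66
Buyer's account: insurance 99.63 + destination terminal 489.68 + brokerage 98.64 + duty 6506.21 + delivery 936.14 = 8130.30

Seller: AUD 24609.66; buyer: AUD 8130.30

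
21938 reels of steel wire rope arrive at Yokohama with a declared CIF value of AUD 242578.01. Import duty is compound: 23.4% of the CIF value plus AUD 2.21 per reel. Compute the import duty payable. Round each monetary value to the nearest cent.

Import duty: AUD 105246.23

Ad valorem component: 242578.01 × 23.4% = 56763.25
Specific component: 21938 × 2.21 = 48482.98
Import duty = 56763.25 + 48482.98 = 105246.23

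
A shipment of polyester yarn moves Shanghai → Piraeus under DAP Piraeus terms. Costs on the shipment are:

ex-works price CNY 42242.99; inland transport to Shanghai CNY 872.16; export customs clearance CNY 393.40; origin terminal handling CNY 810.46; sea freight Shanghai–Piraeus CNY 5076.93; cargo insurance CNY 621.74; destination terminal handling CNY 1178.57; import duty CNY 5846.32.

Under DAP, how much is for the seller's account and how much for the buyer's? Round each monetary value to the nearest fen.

DAP: the seller bears all costs to the named destination except import duty and clearance.
Seller's account: goods 42242.99 + inland to port 872.16 + export clearance 393.40 + origin terminal 810.46 + freight 5076.93 + insurance 621.74 + destination terminal 1178.57 = 51196.25
Buyer's account: duty 5846.32 = 5846.32

Seller: CNY 51196.25; buyer: CNY 5846.32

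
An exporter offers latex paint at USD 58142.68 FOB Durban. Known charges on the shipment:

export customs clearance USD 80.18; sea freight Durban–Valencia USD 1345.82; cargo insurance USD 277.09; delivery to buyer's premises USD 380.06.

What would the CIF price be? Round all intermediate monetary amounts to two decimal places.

CIF price: USD 59765.59

Not relevant to the conversion: export clearance — on the seller under both FOB and CIF; already in the FOB price and stays in the CIF price. delivery — on the buyer under both terms; not part of either seller's price.
From FOB to CIF, the seller additionally bears: freight, insurance.
CIF price = 58142.68 + 1345.82 + 277.09 = 59765.59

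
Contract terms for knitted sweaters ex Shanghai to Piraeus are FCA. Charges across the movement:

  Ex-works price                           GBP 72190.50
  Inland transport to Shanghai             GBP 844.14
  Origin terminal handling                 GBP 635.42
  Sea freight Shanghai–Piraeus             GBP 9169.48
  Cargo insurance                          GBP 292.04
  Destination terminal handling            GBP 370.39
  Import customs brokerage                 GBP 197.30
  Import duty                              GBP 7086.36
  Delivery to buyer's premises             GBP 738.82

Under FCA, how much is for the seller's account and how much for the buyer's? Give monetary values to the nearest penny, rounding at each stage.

Seller: GBP 73034.64; buyer: GBP 18489.81

FCA: the seller delivers export-cleared goods to the carrier; the buyer bears costs from that point.
Seller's account: goods 72190.50 + inland to port 844.14 = 73034.64
Buyer's account: origin terminal 635.42 + freight 9169.48 + insurance 292.04 + destination terminal 370.39 + brokerage 197.30 + duty 7086.36 + delivery 738.82 = 18489.81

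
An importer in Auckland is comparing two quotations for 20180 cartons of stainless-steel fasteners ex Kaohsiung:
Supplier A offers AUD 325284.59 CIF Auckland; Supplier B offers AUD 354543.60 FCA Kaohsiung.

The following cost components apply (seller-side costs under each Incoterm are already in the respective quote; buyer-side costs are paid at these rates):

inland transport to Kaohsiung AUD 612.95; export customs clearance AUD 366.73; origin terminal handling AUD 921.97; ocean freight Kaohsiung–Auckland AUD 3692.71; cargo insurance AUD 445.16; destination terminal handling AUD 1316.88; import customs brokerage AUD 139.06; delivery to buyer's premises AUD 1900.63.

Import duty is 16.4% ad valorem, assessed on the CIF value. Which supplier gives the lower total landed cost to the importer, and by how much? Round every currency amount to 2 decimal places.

Supplier A is cheaper by AUD 39947.14

Supplier A (CIF):
The CIF price already equals the CIF value: 325284.59
Import duty = 325284.59 × 16.4% = 53346.67
Buyer bears (A): 1316.88 + 139.06 + 1900.63 = 3356.57
Landed cost (A) = invoice 325284.59 + 3356.57 + duty 53346.67 = 381987.83
Supplier B (FCA):
CIF value = FCA price + origin terminal + freight + insurance = 354543.60 + 921.97 + 3692.71 + 445.16 = 359603.44
Import duty = 359603.44 × 16.4% = 58974.96
Buyer bears (B): 921.97 + 3692.71 + 445.16 + 1316.88 + 139.06 + 1900.63 = 8416.41
Landed cost (B) = invoice 354543.60 + 8416.41 + duty 58974.96 = 421934.97
Difference = |381987.83 − 421934.97| = 39947.14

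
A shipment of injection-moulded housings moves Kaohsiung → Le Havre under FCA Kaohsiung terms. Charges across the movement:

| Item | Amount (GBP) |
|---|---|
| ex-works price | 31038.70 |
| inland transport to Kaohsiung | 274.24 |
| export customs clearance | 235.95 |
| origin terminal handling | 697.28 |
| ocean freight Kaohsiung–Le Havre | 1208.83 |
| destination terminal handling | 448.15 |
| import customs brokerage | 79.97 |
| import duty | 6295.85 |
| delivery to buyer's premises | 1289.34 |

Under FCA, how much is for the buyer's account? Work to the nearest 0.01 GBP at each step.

FCA: the seller delivers export-cleared goods to the carrier; the buyer bears costs from that point.
Seller's account: goods 31038.70 + inland to port 274.24 + export clearance 235.95 = 31548.89
Buyer's account: origin terminal 697.28 + freight 1208.83 + destination terminal 448.15 + brokerage 79.97 + duty 6295.85 + delivery 1289.34 = 10019.42

Buyer's account: GBP 10019.42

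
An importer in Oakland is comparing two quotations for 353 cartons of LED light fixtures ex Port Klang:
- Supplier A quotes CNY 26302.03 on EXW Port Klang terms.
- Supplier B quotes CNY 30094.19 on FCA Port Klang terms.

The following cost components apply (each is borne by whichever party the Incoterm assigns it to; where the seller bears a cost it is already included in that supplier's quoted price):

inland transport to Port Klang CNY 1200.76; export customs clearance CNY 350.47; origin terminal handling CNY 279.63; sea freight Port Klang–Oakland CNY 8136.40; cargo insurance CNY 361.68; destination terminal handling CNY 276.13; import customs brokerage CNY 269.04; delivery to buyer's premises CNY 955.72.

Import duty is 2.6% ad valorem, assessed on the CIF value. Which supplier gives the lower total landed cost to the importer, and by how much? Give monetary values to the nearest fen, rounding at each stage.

Supplier A is cheaper by CNY 2299.19

Supplier A (EXW):
CIF value = EXW price + inland to port + export clearance + origin terminal + freight + insurance = 26302.03 + 1200.76 + 350.47 + 279.63 + 8136.40 + 361.68 = 36630.97
Import duty = 36630.97 × 2.6% = 952.41
Buyer bears (A): 1200.76 + 350.47 + 279.63 + 8136.40 + 361.68 + 276.13 + 269.04 + 955.72 = 11829.83
Landed cost (A) = invoice 26302.03 + 11829.83 + duty 952.41 = 39084.27
Supplier B (FCA):
CIF value = FCA price + origin terminal + freight + insurance = 30094.19 + 279.63 + 8136.40 + 361.68 = 38871.90
Import duty = 38871.90 × 2.6% = 1010.67
Buyer bears (B): 279.63 + 8136.40 + 361.68 + 276.13 + 269.04 + 955.72 = 10278.60
Landed cost (B) = invoice 30094.19 + 10278.60 + duty 1010.67 = 41383.46
Difference = |39084.27 − 41383.46| = 2299.19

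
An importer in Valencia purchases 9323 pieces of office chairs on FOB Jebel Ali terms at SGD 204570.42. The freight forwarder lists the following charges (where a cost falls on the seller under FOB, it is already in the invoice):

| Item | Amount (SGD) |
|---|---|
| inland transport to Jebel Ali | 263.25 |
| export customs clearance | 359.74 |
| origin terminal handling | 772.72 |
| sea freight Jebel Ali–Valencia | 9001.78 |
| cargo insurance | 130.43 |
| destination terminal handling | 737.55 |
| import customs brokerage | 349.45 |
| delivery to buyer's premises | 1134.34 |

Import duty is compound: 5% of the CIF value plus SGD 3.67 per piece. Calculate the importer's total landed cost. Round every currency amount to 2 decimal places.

FOB: the seller bears costs until goods are on board at the origin port; the buyer bears freight, insurance and all costs thereafter.
Already in the invoice (seller's account under FOB): inland to port, export clearance, origin terminal — exclude.
CIF value = FOB price + freight + insurance = 204570.42 + 9001.78 + 130.43 = 213702.63
Ad valorem component: 213702.63 × 5% = 10685.13
Specific component: 9323 × 3.67 = 34215.41
Import duty = 10685.13 + 34215.41 = 44900.54
Buyer bears: freight 9001.78 + insurance 130.43 + destination terminal 737.55 + brokerage 349.45 + delivery 1134.34 + duty 44900.54 = 56254.09
Landed cost = invoice 204570.42 + 56254.09 = 260824.51

Total landed cost: SGD 260824.51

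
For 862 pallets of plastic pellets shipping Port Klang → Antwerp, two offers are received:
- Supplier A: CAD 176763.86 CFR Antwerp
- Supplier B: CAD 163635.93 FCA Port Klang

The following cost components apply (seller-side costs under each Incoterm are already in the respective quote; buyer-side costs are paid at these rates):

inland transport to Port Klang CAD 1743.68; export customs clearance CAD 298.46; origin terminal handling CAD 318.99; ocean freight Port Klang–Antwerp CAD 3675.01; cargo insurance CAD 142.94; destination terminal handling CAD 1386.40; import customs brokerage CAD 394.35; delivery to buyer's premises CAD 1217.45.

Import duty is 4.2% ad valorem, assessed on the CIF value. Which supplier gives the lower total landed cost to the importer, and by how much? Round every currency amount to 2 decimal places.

Supplier A (CFR):
CIF value = CFR price + insurance = 176763.86 + 142.94 = 176906.80
Import duty = 176906.80 × 4.2% = 7430.09
Buyer bears (A): 142.94 + 1386.40 + 394.35 + 1217.45 = 3141.14
Landed cost (A) = invoice 176763.86 + 3141.14 + duty 7430.09 = 187335.09
Supplier B (FCA):
CIF value = FCA price + origin terminal + freight + insurance = 163635.93 + 318.99 + 3675.01 + 142.94 = 167772.87
Import duty = 167772.87 × 4.2% = 7046.46
Buyer bears (B): 318.99 + 3675.01 + 142.94 + 1386.40 + 394.35 + 1217.45 = 7135.14
Landed cost (B) = invoice 163635.93 + 7135.14 + duty 7046.46 = 177817.53
Difference = |187335.09 − 177817.53| = 9517.56

Supplier B is cheaper by CAD 9517.56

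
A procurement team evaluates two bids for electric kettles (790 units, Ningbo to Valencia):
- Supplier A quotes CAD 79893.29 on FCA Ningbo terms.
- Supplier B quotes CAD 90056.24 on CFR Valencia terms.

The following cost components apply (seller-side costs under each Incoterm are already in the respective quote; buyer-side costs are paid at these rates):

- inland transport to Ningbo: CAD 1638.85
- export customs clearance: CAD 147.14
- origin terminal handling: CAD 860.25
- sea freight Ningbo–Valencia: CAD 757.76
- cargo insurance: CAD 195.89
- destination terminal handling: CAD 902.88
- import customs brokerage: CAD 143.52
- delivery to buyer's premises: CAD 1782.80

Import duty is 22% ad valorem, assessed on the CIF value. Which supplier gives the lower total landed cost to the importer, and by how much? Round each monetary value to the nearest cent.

Supplier A (FCA):
CIF value = FCA price + origin terminal + freight + insurance = 79893.29 + 860.25 + 757.76 + 195.89 = 81707.19
Import duty = 81707.19 × 22% = 17975.58
Buyer bears (A): 860.25 + 757.76 + 195.89 + 902.88 + 143.52 + 1782.80 = 4643.10
Landed cost (A) = invoice 79893.29 + 4643.10 + duty 17975.58 = 102511.97
Supplier B (CFR):
CIF value = CFR price + insurance = 90056.24 + 195.89 = 90252.13
Import duty = 90252.13 × 22% = 19855.47
Buyer bears (B): 195.89 + 902.88 + 143.52 + 1782.80 = 3025.09
Landed cost (B) = invoice 90056.24 + 3025.09 + duty 19855.47 = 112936.80
Difference = |102511.97 − 112936.80| = 10424.83

Supplier A is cheaper by CAD 10424.83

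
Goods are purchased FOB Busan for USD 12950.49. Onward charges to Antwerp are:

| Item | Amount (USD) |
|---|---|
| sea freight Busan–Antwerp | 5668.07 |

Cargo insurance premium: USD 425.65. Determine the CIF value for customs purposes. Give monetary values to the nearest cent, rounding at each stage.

CIF value: USD 19044.21

CIF = FOB price + freight + insurance
CIF = 12950.49 + 5668.07 + 425.65 = 19044.21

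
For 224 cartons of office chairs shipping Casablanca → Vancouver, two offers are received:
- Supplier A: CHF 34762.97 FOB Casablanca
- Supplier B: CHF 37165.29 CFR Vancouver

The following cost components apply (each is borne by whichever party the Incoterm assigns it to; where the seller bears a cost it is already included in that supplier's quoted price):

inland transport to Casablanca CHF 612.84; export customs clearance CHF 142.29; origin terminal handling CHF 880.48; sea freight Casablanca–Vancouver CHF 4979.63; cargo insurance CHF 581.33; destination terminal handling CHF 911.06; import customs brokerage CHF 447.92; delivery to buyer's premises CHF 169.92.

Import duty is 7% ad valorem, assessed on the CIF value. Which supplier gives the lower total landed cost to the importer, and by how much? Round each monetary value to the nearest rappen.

Supplier A (FOB):
CIF value = FOB price + freight + insurance = 34762.97 + 4979.63 + 581.33 = 40323.93
Import duty = 40323.93 × 7% = 2822.68
Buyer bears (A): 4979.63 + 581.33 + 911.06 + 447.92 + 169.92 = 7089.86
Landed cost (A) = invoice 34762.97 + 7089.86 + duty 2822.68 = 44675.51
Supplier B (CFR):
CIF value = CFR price + insurance = 37165.29 + 581.33 = 37746.62
Import duty = 37746.62 × 7% = 2642.26
Buyer bears (B): 581.33 + 911.06 + 447.92 + 169.92 = 2110.23
Landed cost (B) = invoice 37165.29 + 2110.23 + duty 2642.26 = 41917.78
Difference = |44675.51 − 41917.78| = 2757.73

Supplier B is cheaper by CHF 2757.73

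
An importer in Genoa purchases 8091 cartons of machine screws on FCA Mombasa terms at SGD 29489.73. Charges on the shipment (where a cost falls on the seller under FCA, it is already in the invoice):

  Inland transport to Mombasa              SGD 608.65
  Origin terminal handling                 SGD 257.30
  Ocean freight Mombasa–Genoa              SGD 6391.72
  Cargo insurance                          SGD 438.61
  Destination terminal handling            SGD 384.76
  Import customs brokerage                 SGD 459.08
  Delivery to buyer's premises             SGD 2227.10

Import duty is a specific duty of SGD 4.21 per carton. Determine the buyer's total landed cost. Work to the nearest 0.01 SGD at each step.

Total landed cost: SGD 73711.41

FCA: the seller delivers export-cleared goods to the carrier; the buyer bears costs from that point.
Already in the invoice (seller's account under FCA): inland to port — exclude.
CIF value = FCA price + origin terminal + freight + insurance = 29489.73 + 257.30 + 6391.72 + 438.61 = 36577.36
Import duty = 8091 × 4.21 = 34063.11
Buyer bears: origin terminal 257.30 + freight 6391.72 + insurance 438.61 + destination terminal 384.76 + brokerage 459.08 + delivery 2227.10 + duty 34063.11 = 44221.68
Landed cost = invoice 29489.73 + 44221.68 = 73711.41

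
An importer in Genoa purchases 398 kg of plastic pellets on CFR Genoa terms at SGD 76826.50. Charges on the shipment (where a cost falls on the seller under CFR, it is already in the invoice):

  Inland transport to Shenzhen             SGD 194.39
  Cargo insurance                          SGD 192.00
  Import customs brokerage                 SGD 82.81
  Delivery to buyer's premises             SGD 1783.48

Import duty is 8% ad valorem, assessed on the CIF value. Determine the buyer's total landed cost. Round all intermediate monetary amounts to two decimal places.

Total landed cost: SGD 85046.27

CFR: the seller pays costs through ocean freight to the destination port, but not insurance.
Already in the invoice (seller's account under CFR): inland to port — exclude.
CIF value = CFR price + insurance = 76826.50 + 192.00 = 77018.50
Import duty = 77018.50 × 8% = 6161.48
Buyer bears: insurance 192.00 + brokerage 82.81 + delivery 1783.48 + duty 6161.48 = 8219.77
Landed cost = invoice 76826.50 + 8219.77 = 85046.27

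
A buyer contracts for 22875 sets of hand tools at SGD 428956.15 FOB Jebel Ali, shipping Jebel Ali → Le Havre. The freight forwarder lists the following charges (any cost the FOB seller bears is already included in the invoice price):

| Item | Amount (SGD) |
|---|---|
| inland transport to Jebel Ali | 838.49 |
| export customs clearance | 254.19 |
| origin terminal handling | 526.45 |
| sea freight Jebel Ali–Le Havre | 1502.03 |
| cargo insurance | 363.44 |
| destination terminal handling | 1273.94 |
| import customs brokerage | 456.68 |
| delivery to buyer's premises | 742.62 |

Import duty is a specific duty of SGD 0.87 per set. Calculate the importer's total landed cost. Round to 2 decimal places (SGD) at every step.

Total landed cost: SGD 453196.11

FOB: the seller bears costs until goods are on board at the origin port; the buyer bears freight, insurance and all costs thereafter.
Already in the invoice (seller's account under FOB): inland to port, export clearance, origin terminal — exclude.
CIF value = FOB price + freight + insurance = 428956.15 + 1502.03 + 363.44 = 430821.62
Import duty = 22875 × 0.87 = 19901.25
Buyer bears: freight 1502.03 + insurance 363.44 + destination terminal 1273.94 + brokerage 456.68 + delivery 742.62 + duty 19901.25 = 24239.96
Landed cost = invoice 428956.15 + 24239.96 = 453196.11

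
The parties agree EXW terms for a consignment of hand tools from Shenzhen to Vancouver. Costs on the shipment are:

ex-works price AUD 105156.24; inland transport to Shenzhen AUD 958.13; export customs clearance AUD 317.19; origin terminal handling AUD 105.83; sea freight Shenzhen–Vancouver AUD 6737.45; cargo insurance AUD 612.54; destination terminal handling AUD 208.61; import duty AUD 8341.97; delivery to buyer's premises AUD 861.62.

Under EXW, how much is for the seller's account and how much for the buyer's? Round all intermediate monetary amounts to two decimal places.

EXW: the seller makes goods available at their premises; the buyer bears all onward costs.
Seller's account: goods 105156.24 = 105156.24
Buyer's account: inland to port 958.13 + export clearance 317.19 + origin terminal 105.83 + freight 6737.45 + insurance 612.54 + destination terminal 208.61 + duty 8341.97 + delivery 861.62 = 18143.34

Seller: AUD 105156.24; buyer: AUD 18143.34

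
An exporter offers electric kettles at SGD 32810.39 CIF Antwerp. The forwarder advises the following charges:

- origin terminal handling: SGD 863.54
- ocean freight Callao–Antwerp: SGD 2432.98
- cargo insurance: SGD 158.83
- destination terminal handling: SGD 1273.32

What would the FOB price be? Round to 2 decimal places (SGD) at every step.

Not relevant to the conversion: origin terminal — on the seller under both CIF and FOB; already in the CIF price and stays in the FOB price. destination terminal — on the buyer under both terms; not part of either seller's price.
From CIF to FOB, the seller no longer bears: freight, insurance.
FOB price = 32810.39 − 2432.98 − 158.83 = 30218.58

FOB price: SGD 30218.58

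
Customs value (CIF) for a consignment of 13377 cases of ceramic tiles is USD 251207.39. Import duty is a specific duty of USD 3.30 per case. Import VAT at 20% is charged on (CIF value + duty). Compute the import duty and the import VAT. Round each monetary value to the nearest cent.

Import duty = 13377 × 3.30 = 44144.10
VAT base = CIF + duty = 251207.39 + 44144.10 = 295351.49
Import VAT = 295351.49 × 20% = 59070.30

Import duty: USD 44144.10; import VAT: USD 59070.30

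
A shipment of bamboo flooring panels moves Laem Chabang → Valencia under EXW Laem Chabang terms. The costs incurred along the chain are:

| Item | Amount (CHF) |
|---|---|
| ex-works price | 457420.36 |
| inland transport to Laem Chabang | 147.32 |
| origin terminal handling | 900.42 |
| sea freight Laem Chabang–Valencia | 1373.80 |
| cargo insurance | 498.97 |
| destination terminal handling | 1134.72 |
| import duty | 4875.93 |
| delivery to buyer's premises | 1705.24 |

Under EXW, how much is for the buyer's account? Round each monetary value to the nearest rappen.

Buyer's account: CHF 10636.40

EXW: the seller makes goods available at their premises; the buyer bears all onward costs.
Seller's account: goods 457420.36 = 457420.36
Buyer's account: inland to port 147.32 + origin terminal 900.42 + freight 1373.80 + insurance 498.97 + destination terminal 1134.72 + duty 4875.93 + delivery 1705.24 = 10636.40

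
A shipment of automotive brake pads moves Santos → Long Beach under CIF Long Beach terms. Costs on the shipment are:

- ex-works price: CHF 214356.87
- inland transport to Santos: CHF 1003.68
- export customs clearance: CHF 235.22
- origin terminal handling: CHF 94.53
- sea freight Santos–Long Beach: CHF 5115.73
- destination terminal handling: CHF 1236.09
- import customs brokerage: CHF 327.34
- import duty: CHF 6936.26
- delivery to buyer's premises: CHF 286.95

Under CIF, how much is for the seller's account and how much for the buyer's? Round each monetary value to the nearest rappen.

Seller: CHF 220806.03; buyer: CHF 8786.64

CIF: the seller pays costs through ocean freight and marine insurance to the destination port.
Seller's account: goods 214356.87 + inland to port 1003.68 + export clearance 235.22 + origin terminal 94.53 + freight 5115.73 = 220806.03
Buyer's account: destination terminal 1236.09 + brokerage 327.34 + duty 6936.26 + delivery 286.95 = 8786.64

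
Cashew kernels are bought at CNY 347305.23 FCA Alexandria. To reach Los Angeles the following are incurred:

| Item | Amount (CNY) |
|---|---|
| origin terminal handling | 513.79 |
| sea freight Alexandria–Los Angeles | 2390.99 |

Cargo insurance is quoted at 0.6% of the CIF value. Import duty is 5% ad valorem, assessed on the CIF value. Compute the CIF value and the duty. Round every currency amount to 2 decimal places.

Let C be the CIF value. C = FCA price + pre-shipment costs + freight + 0.6% × C
C − 0.6% × C = 347305.23 + 513.79 + 2390.99
0.994 × C = 350210.01
C = 350210.01 / 0.994 = 352323.95
Insurance premium = 0.6% × 352323.95 = 2113.94
Import duty = 352323.95 × 5% = 17616.20

CIF value: CNY 352323.95; import duty: CNY 17616.20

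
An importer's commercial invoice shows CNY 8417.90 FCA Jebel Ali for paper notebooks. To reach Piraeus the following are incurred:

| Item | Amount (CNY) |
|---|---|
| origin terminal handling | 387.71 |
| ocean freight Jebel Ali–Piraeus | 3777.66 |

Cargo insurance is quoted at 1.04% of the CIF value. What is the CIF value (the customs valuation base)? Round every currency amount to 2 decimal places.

Let C be the CIF value. C = FCA price + pre-shipment costs + freight + 1.04% × C
C − 1.04% × C = 8417.90 + 387.71 + 3777.66
0.9896 × C = 12583.27
C = 12583.27 / 0.9896 = 12715.51
Insurance premium = 1.04% × 12715.51 = 132.24

CIF value: CNY 12715.51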